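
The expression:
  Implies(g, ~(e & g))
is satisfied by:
  {g: False, e: False}
  {e: True, g: False}
  {g: True, e: False}


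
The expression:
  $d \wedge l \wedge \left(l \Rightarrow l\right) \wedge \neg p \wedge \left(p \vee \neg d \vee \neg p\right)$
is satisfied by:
  {d: True, l: True, p: False}


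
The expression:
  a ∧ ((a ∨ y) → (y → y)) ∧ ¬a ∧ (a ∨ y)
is never true.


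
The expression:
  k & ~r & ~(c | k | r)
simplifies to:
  False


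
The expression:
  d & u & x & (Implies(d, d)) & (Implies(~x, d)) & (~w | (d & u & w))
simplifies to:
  d & u & x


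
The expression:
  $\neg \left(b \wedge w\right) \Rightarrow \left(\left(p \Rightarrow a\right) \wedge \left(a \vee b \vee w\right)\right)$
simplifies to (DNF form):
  $a \vee \left(b \wedge w\right) \vee \left(b \wedge \neg p\right) \vee \left(w \wedge \neg p\right)$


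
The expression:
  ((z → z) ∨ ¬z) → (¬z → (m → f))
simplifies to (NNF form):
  f ∨ z ∨ ¬m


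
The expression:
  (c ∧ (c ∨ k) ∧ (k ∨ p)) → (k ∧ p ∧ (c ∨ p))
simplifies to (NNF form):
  (k ∧ p) ∨ (¬k ∧ ¬p) ∨ ¬c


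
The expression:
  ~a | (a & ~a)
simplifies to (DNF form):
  ~a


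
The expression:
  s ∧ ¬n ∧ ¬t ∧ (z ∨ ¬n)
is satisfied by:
  {s: True, n: False, t: False}


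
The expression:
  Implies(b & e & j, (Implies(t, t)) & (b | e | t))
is always true.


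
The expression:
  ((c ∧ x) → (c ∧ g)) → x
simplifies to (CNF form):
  x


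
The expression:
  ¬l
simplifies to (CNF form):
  ¬l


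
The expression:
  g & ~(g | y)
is never true.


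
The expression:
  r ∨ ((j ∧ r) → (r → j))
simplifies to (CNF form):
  True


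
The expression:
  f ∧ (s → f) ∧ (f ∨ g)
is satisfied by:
  {f: True}


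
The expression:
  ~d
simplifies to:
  ~d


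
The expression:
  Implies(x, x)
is always true.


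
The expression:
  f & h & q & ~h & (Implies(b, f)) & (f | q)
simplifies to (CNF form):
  False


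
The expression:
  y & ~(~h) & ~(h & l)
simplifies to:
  h & y & ~l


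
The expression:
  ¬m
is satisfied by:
  {m: False}


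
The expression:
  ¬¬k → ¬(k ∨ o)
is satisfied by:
  {k: False}


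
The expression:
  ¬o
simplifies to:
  ¬o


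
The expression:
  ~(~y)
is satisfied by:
  {y: True}


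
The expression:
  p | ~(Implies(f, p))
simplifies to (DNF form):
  f | p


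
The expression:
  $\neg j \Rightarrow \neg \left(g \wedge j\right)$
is always true.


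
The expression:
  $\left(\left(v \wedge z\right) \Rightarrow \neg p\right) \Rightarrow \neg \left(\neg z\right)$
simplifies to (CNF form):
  $z$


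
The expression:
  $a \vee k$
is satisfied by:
  {a: True, k: True}
  {a: True, k: False}
  {k: True, a: False}


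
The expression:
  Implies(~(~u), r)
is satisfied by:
  {r: True, u: False}
  {u: False, r: False}
  {u: True, r: True}


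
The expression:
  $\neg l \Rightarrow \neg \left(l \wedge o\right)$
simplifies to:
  $\text{True}$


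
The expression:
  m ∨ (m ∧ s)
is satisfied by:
  {m: True}


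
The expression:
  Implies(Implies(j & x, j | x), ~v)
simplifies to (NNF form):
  ~v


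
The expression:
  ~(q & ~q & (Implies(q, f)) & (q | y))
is always true.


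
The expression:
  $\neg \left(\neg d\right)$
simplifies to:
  $d$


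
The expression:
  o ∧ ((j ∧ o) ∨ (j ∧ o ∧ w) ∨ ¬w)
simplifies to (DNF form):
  (j ∧ o) ∨ (o ∧ ¬w)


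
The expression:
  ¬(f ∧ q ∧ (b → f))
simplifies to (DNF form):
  ¬f ∨ ¬q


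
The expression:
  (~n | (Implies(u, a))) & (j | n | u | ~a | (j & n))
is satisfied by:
  {j: True, n: False, u: False, a: False}
  {j: False, n: False, u: False, a: False}
  {j: True, a: True, n: False, u: False}
  {j: True, u: True, a: False, n: False}
  {u: True, a: False, n: False, j: False}
  {j: True, a: True, u: True, n: False}
  {a: True, u: True, j: False, n: False}
  {j: True, n: True, a: False, u: False}
  {n: True, a: False, u: False, j: False}
  {j: True, a: True, n: True, u: False}
  {a: True, n: True, j: False, u: False}
  {j: True, a: True, u: True, n: True}
  {a: True, u: True, n: True, j: False}


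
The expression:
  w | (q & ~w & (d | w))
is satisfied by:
  {q: True, w: True, d: True}
  {q: True, w: True, d: False}
  {w: True, d: True, q: False}
  {w: True, d: False, q: False}
  {q: True, d: True, w: False}


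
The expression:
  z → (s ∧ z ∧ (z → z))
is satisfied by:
  {s: True, z: False}
  {z: False, s: False}
  {z: True, s: True}


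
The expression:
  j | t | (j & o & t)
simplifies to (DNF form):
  j | t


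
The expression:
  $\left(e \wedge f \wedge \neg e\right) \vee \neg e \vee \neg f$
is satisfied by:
  {e: False, f: False}
  {f: True, e: False}
  {e: True, f: False}


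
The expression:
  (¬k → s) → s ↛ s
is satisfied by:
  {k: False, s: False}


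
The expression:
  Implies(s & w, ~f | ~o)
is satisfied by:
  {s: False, o: False, w: False, f: False}
  {f: True, s: False, o: False, w: False}
  {w: True, s: False, o: False, f: False}
  {f: True, w: True, s: False, o: False}
  {o: True, f: False, s: False, w: False}
  {f: True, o: True, s: False, w: False}
  {w: True, o: True, f: False, s: False}
  {f: True, w: True, o: True, s: False}
  {s: True, w: False, o: False, f: False}
  {f: True, s: True, w: False, o: False}
  {w: True, s: True, f: False, o: False}
  {f: True, w: True, s: True, o: False}
  {o: True, s: True, w: False, f: False}
  {f: True, o: True, s: True, w: False}
  {w: True, o: True, s: True, f: False}


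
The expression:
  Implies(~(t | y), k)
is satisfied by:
  {y: True, t: True, k: True}
  {y: True, t: True, k: False}
  {y: True, k: True, t: False}
  {y: True, k: False, t: False}
  {t: True, k: True, y: False}
  {t: True, k: False, y: False}
  {k: True, t: False, y: False}


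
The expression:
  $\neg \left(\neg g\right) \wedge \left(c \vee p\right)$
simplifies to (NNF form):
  $g \wedge \left(c \vee p\right)$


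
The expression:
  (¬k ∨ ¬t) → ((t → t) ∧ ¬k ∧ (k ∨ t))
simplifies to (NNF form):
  t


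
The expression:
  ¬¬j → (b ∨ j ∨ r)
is always true.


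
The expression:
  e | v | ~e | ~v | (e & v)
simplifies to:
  True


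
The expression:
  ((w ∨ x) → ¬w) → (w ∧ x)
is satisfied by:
  {w: True}


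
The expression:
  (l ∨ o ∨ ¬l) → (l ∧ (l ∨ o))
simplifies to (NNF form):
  l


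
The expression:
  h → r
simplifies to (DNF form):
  r ∨ ¬h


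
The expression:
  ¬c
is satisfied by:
  {c: False}


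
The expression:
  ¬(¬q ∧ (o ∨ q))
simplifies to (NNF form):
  q ∨ ¬o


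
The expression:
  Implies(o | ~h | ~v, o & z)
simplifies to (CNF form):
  (h | o) & (o | v) & (z | ~o)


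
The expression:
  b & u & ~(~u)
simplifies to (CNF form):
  b & u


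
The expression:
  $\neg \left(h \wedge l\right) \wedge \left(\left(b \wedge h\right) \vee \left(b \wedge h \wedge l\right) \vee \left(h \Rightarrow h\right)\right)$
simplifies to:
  $\neg h \vee \neg l$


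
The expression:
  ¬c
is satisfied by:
  {c: False}


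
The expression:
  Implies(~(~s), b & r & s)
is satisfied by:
  {b: True, r: True, s: False}
  {b: True, r: False, s: False}
  {r: True, b: False, s: False}
  {b: False, r: False, s: False}
  {b: True, s: True, r: True}


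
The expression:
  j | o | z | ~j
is always true.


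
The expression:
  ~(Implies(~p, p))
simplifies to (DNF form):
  ~p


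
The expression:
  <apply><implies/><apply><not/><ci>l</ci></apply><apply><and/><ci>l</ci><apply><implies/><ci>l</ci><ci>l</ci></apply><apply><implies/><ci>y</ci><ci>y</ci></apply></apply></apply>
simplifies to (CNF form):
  <ci>l</ci>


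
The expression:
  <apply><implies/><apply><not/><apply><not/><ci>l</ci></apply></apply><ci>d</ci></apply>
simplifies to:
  <apply><or/><ci>d</ci><apply><not/><ci>l</ci></apply></apply>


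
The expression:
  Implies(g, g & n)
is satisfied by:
  {n: True, g: False}
  {g: False, n: False}
  {g: True, n: True}


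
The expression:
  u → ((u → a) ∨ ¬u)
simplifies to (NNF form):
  a ∨ ¬u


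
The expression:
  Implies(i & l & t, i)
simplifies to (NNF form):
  True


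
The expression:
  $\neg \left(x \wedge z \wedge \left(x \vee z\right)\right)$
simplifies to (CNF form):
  $\neg x \vee \neg z$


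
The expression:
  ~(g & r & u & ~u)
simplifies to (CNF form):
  True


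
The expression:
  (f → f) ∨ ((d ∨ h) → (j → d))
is always true.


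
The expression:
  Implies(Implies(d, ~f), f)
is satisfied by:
  {f: True}


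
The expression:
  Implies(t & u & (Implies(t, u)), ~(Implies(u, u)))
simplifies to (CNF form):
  ~t | ~u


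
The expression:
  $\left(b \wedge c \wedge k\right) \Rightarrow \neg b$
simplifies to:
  $\neg b \vee \neg c \vee \neg k$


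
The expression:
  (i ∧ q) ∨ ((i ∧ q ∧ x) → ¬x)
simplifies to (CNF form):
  True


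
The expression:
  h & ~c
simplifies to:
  h & ~c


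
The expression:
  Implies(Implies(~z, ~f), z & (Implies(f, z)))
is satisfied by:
  {z: True, f: True}
  {z: True, f: False}
  {f: True, z: False}


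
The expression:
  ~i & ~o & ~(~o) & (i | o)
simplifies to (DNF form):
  False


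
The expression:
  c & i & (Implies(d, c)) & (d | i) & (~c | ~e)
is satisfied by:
  {c: True, i: True, e: False}


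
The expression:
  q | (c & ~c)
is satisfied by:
  {q: True}


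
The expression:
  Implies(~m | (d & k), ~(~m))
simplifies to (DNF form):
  m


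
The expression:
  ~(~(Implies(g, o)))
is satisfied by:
  {o: True, g: False}
  {g: False, o: False}
  {g: True, o: True}


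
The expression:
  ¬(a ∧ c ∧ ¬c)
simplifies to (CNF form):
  True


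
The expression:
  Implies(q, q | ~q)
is always true.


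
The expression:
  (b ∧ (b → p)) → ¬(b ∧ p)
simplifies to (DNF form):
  ¬b ∨ ¬p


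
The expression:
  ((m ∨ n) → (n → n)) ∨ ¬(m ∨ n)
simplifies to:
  True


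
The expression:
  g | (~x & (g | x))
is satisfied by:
  {g: True}


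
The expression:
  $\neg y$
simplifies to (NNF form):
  $\neg y$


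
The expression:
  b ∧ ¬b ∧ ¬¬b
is never true.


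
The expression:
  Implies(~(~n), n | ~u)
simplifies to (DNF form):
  True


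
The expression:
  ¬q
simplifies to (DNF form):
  ¬q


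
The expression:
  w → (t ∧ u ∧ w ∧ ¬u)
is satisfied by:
  {w: False}


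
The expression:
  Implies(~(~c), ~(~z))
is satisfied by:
  {z: True, c: False}
  {c: False, z: False}
  {c: True, z: True}


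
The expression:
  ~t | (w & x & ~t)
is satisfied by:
  {t: False}


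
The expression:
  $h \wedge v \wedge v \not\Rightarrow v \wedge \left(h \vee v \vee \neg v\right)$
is never true.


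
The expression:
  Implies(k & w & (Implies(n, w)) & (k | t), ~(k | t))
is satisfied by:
  {w: False, k: False}
  {k: True, w: False}
  {w: True, k: False}


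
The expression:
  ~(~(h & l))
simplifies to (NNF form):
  h & l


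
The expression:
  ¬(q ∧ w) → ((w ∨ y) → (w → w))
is always true.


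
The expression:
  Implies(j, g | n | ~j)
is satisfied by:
  {n: True, g: True, j: False}
  {n: True, g: False, j: False}
  {g: True, n: False, j: False}
  {n: False, g: False, j: False}
  {j: True, n: True, g: True}
  {j: True, n: True, g: False}
  {j: True, g: True, n: False}


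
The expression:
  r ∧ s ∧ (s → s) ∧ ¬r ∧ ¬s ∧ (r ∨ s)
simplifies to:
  False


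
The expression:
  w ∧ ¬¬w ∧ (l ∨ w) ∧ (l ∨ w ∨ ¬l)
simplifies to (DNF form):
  w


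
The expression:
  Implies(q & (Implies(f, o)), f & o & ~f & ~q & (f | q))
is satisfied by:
  {f: True, o: False, q: False}
  {o: False, q: False, f: False}
  {f: True, o: True, q: False}
  {o: True, f: False, q: False}
  {q: True, f: True, o: False}


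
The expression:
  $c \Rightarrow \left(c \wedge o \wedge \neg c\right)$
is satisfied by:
  {c: False}


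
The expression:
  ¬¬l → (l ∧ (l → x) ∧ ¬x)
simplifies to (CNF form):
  ¬l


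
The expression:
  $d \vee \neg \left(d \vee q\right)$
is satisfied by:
  {d: True, q: False}
  {q: False, d: False}
  {q: True, d: True}


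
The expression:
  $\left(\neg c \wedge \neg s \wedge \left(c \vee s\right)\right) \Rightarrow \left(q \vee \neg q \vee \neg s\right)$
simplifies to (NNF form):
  $\text{True}$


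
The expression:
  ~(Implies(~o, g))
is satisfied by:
  {g: False, o: False}


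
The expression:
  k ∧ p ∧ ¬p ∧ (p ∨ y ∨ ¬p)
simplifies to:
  False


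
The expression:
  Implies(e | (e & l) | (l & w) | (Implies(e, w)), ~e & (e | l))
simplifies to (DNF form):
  l & ~e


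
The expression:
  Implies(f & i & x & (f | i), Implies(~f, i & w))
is always true.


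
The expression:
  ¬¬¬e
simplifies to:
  ¬e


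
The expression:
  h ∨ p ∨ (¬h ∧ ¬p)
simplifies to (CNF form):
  True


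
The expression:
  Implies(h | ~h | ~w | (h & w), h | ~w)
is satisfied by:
  {h: True, w: False}
  {w: False, h: False}
  {w: True, h: True}


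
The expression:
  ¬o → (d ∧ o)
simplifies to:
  o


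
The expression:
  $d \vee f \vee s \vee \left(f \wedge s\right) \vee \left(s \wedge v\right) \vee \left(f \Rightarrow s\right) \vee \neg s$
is always true.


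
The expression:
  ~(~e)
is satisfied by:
  {e: True}


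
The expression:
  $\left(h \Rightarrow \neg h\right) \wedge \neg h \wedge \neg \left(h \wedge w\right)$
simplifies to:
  $\neg h$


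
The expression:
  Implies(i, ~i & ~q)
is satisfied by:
  {i: False}


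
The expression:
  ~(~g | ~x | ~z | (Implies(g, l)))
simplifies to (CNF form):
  g & x & z & ~l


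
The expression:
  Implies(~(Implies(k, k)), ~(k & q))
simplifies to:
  True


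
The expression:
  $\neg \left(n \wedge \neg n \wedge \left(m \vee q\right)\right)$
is always true.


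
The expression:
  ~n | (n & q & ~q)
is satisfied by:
  {n: False}


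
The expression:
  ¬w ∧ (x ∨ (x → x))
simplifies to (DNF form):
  ¬w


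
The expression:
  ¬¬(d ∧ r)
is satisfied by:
  {r: True, d: True}


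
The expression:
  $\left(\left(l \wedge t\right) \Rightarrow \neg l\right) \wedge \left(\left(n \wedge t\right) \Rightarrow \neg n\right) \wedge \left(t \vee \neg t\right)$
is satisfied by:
  {l: False, t: False, n: False}
  {n: True, l: False, t: False}
  {l: True, n: False, t: False}
  {n: True, l: True, t: False}
  {t: True, n: False, l: False}


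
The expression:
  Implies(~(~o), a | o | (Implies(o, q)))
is always true.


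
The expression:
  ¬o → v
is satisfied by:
  {o: True, v: True}
  {o: True, v: False}
  {v: True, o: False}


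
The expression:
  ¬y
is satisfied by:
  {y: False}


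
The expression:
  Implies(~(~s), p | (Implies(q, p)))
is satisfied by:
  {p: True, s: False, q: False}
  {s: False, q: False, p: False}
  {q: True, p: True, s: False}
  {q: True, s: False, p: False}
  {p: True, s: True, q: False}
  {s: True, p: False, q: False}
  {q: True, s: True, p: True}


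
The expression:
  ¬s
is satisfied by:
  {s: False}


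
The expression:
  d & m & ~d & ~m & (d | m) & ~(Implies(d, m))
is never true.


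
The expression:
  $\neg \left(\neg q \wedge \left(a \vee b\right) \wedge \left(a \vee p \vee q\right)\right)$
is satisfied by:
  {q: True, a: False, p: False, b: False}
  {b: True, q: True, a: False, p: False}
  {q: True, p: True, a: False, b: False}
  {b: True, q: True, p: True, a: False}
  {q: True, a: True, p: False, b: False}
  {q: True, b: True, a: True, p: False}
  {q: True, p: True, a: True, b: False}
  {b: True, q: True, p: True, a: True}
  {b: False, a: False, p: False, q: False}
  {b: True, a: False, p: False, q: False}
  {p: True, b: False, a: False, q: False}


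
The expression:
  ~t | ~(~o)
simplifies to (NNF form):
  o | ~t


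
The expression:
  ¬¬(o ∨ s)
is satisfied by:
  {o: True, s: True}
  {o: True, s: False}
  {s: True, o: False}


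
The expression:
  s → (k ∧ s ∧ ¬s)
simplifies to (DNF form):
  ¬s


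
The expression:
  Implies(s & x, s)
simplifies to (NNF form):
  True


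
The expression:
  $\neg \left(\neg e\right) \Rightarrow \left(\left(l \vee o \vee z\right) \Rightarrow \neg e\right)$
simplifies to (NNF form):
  $\left(\neg l \wedge \neg o \wedge \neg z\right) \vee \neg e$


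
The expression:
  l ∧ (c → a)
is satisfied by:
  {a: True, l: True, c: False}
  {l: True, c: False, a: False}
  {a: True, c: True, l: True}


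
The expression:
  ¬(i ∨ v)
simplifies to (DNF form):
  ¬i ∧ ¬v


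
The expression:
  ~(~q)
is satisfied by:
  {q: True}


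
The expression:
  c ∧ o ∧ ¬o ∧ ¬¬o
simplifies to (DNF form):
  False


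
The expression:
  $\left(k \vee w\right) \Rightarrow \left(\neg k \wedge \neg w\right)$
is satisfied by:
  {w: False, k: False}


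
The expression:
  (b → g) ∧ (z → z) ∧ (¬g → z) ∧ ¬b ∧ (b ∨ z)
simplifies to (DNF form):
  z ∧ ¬b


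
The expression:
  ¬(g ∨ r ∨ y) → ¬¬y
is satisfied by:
  {r: True, y: True, g: True}
  {r: True, y: True, g: False}
  {r: True, g: True, y: False}
  {r: True, g: False, y: False}
  {y: True, g: True, r: False}
  {y: True, g: False, r: False}
  {g: True, y: False, r: False}


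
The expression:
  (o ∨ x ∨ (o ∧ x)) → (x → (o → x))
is always true.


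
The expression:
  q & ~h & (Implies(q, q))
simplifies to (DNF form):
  q & ~h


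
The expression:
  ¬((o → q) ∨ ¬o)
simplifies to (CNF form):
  o ∧ ¬q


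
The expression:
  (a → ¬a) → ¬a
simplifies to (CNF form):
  True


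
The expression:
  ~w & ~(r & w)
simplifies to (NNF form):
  ~w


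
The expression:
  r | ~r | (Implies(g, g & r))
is always true.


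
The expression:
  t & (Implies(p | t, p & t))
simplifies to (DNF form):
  p & t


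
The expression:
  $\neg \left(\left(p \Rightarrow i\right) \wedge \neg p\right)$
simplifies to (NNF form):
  $p$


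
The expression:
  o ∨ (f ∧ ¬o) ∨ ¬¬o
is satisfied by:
  {o: True, f: True}
  {o: True, f: False}
  {f: True, o: False}


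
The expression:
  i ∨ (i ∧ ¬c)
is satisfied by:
  {i: True}


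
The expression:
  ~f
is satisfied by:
  {f: False}


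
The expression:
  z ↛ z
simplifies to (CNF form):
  False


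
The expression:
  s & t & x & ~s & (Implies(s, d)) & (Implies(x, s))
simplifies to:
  False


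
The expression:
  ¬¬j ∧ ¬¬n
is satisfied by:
  {j: True, n: True}


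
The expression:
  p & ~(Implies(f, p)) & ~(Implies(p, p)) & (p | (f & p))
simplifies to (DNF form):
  False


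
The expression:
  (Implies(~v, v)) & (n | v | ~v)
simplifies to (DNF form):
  v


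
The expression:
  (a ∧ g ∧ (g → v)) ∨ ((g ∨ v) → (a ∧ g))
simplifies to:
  (a ∧ g) ∨ (¬g ∧ ¬v)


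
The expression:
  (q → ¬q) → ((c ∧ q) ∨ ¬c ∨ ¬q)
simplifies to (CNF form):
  True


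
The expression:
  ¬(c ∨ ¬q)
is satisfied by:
  {q: True, c: False}


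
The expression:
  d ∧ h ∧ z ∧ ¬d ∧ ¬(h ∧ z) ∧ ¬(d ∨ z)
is never true.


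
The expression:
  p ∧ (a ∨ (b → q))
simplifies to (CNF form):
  p ∧ (a ∨ q ∨ ¬b)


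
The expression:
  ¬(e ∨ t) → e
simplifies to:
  e ∨ t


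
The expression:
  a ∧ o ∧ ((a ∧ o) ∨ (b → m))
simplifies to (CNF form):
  a ∧ o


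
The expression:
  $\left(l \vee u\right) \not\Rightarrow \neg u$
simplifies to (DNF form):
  $u$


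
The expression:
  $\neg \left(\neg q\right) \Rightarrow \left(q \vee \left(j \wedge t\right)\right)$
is always true.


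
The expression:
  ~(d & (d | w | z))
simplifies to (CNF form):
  ~d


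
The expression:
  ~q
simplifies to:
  ~q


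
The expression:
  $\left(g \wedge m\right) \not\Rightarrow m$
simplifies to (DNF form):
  $\text{False}$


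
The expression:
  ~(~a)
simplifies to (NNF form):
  a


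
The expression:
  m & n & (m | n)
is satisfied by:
  {m: True, n: True}


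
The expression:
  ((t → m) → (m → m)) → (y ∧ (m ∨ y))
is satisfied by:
  {y: True}


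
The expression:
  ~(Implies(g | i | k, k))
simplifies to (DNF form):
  (g & ~k) | (i & ~k)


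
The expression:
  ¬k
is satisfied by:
  {k: False}


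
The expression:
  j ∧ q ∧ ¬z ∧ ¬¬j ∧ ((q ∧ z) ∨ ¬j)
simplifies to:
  False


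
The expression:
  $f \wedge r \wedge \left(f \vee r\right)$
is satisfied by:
  {r: True, f: True}


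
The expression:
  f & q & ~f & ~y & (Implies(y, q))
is never true.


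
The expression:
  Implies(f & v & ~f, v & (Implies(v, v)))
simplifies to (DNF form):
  True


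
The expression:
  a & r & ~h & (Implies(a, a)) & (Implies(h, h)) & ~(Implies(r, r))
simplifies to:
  False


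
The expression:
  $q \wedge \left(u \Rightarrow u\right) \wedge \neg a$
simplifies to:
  $q \wedge \neg a$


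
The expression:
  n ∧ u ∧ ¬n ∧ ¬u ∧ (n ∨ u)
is never true.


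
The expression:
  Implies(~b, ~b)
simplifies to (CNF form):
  True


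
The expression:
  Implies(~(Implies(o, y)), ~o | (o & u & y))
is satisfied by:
  {y: True, o: False}
  {o: False, y: False}
  {o: True, y: True}


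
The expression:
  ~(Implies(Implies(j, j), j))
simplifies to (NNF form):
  ~j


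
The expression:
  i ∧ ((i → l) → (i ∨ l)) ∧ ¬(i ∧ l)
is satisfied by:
  {i: True, l: False}


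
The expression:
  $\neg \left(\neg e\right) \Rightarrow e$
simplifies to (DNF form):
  $\text{True}$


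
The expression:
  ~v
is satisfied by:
  {v: False}


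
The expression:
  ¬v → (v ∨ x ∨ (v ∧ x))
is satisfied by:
  {x: True, v: True}
  {x: True, v: False}
  {v: True, x: False}


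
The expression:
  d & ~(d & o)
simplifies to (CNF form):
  d & ~o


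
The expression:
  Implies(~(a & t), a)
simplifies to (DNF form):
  a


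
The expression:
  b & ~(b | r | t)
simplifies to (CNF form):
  False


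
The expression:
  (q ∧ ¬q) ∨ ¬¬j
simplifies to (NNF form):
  j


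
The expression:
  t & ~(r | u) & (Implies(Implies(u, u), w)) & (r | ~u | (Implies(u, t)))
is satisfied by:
  {t: True, w: True, u: False, r: False}


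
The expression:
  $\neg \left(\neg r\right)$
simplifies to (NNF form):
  $r$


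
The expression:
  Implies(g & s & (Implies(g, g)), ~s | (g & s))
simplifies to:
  True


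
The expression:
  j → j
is always true.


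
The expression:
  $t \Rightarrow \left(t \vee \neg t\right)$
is always true.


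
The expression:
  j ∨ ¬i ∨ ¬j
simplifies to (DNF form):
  True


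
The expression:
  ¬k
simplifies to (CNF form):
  ¬k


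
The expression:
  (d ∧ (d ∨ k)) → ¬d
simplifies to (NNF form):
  ¬d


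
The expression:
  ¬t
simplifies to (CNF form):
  ¬t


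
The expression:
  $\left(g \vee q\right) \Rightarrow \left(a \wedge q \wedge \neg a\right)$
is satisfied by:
  {q: False, g: False}


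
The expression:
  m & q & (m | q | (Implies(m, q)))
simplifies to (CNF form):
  m & q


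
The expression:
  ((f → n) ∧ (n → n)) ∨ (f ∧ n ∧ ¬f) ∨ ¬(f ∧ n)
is always true.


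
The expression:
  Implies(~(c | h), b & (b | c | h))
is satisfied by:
  {b: True, c: True, h: True}
  {b: True, c: True, h: False}
  {b: True, h: True, c: False}
  {b: True, h: False, c: False}
  {c: True, h: True, b: False}
  {c: True, h: False, b: False}
  {h: True, c: False, b: False}


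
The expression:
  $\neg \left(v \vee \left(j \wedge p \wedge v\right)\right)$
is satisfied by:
  {v: False}


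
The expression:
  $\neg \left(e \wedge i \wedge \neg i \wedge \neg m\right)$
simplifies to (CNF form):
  $\text{True}$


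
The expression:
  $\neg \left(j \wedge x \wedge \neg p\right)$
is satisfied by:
  {p: True, x: False, j: False}
  {p: False, x: False, j: False}
  {j: True, p: True, x: False}
  {j: True, p: False, x: False}
  {x: True, p: True, j: False}
  {x: True, p: False, j: False}
  {x: True, j: True, p: True}


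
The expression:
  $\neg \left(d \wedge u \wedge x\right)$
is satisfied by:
  {u: False, d: False, x: False}
  {x: True, u: False, d: False}
  {d: True, u: False, x: False}
  {x: True, d: True, u: False}
  {u: True, x: False, d: False}
  {x: True, u: True, d: False}
  {d: True, u: True, x: False}


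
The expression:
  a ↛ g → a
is always true.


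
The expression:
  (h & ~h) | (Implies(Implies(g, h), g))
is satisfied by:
  {g: True}


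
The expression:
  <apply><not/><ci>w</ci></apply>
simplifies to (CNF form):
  <apply><not/><ci>w</ci></apply>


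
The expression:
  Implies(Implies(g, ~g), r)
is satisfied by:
  {r: True, g: True}
  {r: True, g: False}
  {g: True, r: False}


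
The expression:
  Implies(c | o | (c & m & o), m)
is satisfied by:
  {m: True, c: False, o: False}
  {m: True, o: True, c: False}
  {m: True, c: True, o: False}
  {m: True, o: True, c: True}
  {o: False, c: False, m: False}


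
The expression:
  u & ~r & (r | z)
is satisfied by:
  {z: True, u: True, r: False}


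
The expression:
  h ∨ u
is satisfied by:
  {u: True, h: True}
  {u: True, h: False}
  {h: True, u: False}


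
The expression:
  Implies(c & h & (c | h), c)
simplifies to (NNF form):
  True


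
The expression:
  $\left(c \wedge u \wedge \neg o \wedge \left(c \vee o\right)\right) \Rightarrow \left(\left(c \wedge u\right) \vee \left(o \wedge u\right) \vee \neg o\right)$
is always true.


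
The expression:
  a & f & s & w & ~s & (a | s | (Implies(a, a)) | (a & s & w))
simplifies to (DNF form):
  False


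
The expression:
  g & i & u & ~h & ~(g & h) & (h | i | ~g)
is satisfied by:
  {i: True, u: True, g: True, h: False}


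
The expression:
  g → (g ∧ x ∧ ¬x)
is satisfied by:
  {g: False}


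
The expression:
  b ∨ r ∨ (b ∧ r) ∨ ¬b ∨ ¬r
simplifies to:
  True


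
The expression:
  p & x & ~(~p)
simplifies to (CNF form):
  p & x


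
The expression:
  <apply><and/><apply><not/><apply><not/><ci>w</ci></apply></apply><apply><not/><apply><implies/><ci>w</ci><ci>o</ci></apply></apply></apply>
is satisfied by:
  {w: True, o: False}


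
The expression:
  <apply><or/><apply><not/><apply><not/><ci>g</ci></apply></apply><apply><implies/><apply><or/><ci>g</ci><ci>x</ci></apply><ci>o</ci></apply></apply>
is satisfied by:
  {o: True, g: True, x: False}
  {o: True, g: False, x: False}
  {g: True, o: False, x: False}
  {o: False, g: False, x: False}
  {x: True, o: True, g: True}
  {x: True, o: True, g: False}
  {x: True, g: True, o: False}


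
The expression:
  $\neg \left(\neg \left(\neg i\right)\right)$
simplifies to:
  $\neg i$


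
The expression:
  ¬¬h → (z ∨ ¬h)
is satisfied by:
  {z: True, h: False}
  {h: False, z: False}
  {h: True, z: True}


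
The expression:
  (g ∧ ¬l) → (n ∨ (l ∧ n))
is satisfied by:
  {n: True, l: True, g: False}
  {n: True, g: False, l: False}
  {l: True, g: False, n: False}
  {l: False, g: False, n: False}
  {n: True, l: True, g: True}
  {n: True, g: True, l: False}
  {l: True, g: True, n: False}


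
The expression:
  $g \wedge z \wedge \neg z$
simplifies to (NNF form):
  $\text{False}$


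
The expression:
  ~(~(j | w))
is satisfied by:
  {w: True, j: True}
  {w: True, j: False}
  {j: True, w: False}


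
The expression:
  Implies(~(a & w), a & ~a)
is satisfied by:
  {a: True, w: True}


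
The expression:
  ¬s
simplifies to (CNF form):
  ¬s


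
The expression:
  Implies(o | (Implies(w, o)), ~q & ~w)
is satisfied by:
  {o: False, w: False, q: False}
  {w: True, o: False, q: False}
  {q: True, w: True, o: False}
  {o: True, w: False, q: False}


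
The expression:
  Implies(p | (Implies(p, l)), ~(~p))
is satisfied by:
  {p: True}


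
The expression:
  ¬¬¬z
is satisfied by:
  {z: False}


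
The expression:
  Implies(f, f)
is always true.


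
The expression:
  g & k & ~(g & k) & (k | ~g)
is never true.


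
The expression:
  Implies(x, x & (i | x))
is always true.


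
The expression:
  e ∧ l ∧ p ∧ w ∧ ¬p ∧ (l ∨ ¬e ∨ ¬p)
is never true.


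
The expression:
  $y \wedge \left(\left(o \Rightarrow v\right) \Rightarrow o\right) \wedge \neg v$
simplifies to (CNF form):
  $o \wedge y \wedge \neg v$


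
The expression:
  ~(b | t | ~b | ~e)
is never true.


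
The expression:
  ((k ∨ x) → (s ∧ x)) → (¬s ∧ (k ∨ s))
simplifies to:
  (k ∧ ¬x) ∨ (x ∧ ¬s)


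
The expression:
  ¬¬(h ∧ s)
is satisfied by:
  {h: True, s: True}


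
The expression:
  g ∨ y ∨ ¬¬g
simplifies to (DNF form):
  g ∨ y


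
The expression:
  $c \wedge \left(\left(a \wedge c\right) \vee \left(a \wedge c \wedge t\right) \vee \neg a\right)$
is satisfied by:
  {c: True}


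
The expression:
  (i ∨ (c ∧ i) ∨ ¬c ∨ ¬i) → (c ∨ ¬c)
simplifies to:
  True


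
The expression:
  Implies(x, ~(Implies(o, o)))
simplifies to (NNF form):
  ~x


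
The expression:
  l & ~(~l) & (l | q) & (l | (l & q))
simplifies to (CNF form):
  l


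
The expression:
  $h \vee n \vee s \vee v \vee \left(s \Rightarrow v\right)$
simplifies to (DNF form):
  $\text{True}$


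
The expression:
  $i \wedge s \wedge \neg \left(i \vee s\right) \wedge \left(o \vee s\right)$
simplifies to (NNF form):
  $\text{False}$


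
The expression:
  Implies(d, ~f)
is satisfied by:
  {d: False, f: False}
  {f: True, d: False}
  {d: True, f: False}


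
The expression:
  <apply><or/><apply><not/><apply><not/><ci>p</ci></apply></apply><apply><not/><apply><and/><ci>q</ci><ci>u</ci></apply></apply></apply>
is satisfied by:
  {p: True, u: False, q: False}
  {u: False, q: False, p: False}
  {q: True, p: True, u: False}
  {q: True, u: False, p: False}
  {p: True, u: True, q: False}
  {u: True, p: False, q: False}
  {q: True, u: True, p: True}


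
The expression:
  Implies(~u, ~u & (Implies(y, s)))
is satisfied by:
  {u: True, s: True, y: False}
  {u: True, s: False, y: False}
  {s: True, u: False, y: False}
  {u: False, s: False, y: False}
  {y: True, u: True, s: True}
  {y: True, u: True, s: False}
  {y: True, s: True, u: False}


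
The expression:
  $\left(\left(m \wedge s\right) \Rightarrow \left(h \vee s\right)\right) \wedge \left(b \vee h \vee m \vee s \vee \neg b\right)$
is always true.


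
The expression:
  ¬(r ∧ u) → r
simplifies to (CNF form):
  r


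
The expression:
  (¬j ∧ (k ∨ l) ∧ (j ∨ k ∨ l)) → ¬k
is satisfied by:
  {j: True, k: False}
  {k: False, j: False}
  {k: True, j: True}


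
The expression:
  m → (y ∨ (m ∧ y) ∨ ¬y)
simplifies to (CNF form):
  True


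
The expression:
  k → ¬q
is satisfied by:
  {k: False, q: False}
  {q: True, k: False}
  {k: True, q: False}


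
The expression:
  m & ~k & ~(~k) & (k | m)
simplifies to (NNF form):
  False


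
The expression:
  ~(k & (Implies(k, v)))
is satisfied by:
  {k: False, v: False}
  {v: True, k: False}
  {k: True, v: False}


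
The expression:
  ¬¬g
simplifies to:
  g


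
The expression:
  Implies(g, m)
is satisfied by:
  {m: True, g: False}
  {g: False, m: False}
  {g: True, m: True}


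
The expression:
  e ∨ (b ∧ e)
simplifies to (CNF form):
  e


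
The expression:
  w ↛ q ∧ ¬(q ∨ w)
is never true.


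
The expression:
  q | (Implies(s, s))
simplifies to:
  True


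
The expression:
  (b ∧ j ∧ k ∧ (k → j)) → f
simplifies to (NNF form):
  f ∨ ¬b ∨ ¬j ∨ ¬k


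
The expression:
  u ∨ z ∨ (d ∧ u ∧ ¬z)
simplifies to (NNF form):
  u ∨ z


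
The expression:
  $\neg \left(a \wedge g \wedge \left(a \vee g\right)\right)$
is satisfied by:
  {g: False, a: False}
  {a: True, g: False}
  {g: True, a: False}


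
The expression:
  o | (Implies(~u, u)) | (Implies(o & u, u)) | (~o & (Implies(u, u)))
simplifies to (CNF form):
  True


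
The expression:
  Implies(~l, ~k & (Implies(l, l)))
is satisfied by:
  {l: True, k: False}
  {k: False, l: False}
  {k: True, l: True}


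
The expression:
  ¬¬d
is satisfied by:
  {d: True}


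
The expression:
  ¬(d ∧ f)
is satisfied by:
  {d: False, f: False}
  {f: True, d: False}
  {d: True, f: False}


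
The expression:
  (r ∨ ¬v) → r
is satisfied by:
  {r: True, v: True}
  {r: True, v: False}
  {v: True, r: False}


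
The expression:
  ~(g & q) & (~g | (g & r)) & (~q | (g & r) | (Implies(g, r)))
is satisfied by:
  {r: True, g: False, q: False}
  {r: False, g: False, q: False}
  {q: True, r: True, g: False}
  {q: True, r: False, g: False}
  {g: True, r: True, q: False}


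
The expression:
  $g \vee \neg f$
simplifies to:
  $g \vee \neg f$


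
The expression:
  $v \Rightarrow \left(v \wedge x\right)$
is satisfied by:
  {x: True, v: False}
  {v: False, x: False}
  {v: True, x: True}


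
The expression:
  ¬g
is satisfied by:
  {g: False}


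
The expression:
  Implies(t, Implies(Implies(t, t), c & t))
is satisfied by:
  {c: True, t: False}
  {t: False, c: False}
  {t: True, c: True}


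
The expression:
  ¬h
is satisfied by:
  {h: False}


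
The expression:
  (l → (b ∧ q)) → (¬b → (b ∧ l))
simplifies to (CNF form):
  b ∨ l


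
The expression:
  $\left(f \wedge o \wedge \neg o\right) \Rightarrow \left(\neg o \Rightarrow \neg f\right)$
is always true.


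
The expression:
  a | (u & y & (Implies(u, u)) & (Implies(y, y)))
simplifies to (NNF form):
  a | (u & y)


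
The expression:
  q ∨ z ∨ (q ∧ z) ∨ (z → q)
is always true.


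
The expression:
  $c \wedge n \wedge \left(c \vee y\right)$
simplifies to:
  $c \wedge n$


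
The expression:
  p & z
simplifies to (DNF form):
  p & z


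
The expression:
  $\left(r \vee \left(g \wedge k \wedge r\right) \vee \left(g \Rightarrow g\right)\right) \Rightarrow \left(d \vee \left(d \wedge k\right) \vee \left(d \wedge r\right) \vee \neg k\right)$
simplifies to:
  $d \vee \neg k$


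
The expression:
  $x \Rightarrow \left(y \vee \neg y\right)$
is always true.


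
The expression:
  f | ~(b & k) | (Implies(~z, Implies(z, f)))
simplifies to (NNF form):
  True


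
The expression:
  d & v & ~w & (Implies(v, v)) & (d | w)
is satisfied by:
  {d: True, v: True, w: False}


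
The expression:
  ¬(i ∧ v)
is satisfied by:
  {v: False, i: False}
  {i: True, v: False}
  {v: True, i: False}


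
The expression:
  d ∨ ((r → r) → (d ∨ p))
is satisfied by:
  {d: True, p: True}
  {d: True, p: False}
  {p: True, d: False}


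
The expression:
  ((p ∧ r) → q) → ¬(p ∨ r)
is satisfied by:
  {q: False, r: False, p: False}
  {q: True, r: False, p: False}
  {r: True, p: True, q: False}


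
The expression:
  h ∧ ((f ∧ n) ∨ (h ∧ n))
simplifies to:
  h ∧ n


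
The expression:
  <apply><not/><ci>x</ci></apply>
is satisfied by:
  {x: False}


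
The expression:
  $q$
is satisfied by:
  {q: True}


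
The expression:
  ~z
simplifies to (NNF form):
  ~z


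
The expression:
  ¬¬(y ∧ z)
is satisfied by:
  {z: True, y: True}


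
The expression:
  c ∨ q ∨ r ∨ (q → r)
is always true.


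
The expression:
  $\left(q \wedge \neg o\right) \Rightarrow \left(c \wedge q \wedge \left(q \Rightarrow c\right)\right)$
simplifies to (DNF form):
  $c \vee o \vee \neg q$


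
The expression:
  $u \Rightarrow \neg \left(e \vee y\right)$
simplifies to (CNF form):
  $\left(\neg e \vee \neg u\right) \wedge \left(\neg u \vee \neg y\right)$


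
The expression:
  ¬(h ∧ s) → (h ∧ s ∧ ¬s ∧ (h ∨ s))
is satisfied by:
  {h: True, s: True}


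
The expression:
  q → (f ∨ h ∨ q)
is always true.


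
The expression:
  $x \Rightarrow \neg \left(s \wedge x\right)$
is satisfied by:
  {s: False, x: False}
  {x: True, s: False}
  {s: True, x: False}


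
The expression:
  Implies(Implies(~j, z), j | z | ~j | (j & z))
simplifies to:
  True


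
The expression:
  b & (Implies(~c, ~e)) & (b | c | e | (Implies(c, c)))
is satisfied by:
  {c: True, b: True, e: False}
  {b: True, e: False, c: False}
  {c: True, e: True, b: True}


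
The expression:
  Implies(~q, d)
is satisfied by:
  {d: True, q: True}
  {d: True, q: False}
  {q: True, d: False}


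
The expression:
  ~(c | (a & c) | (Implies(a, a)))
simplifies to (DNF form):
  False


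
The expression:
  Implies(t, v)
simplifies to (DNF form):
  v | ~t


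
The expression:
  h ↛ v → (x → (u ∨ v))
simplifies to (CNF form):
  u ∨ v ∨ ¬h ∨ ¬x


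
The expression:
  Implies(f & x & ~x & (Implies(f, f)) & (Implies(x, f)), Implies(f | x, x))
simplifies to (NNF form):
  True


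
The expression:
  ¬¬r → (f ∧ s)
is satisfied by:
  {f: True, s: True, r: False}
  {f: True, s: False, r: False}
  {s: True, f: False, r: False}
  {f: False, s: False, r: False}
  {r: True, f: True, s: True}


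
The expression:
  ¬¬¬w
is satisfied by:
  {w: False}


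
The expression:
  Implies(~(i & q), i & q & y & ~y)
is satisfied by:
  {i: True, q: True}


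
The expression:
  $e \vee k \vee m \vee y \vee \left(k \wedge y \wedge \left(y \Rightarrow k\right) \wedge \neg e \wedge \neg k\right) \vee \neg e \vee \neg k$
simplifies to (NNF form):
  $\text{True}$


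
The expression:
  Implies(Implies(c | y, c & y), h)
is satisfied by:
  {h: True, c: False, y: False}
  {y: True, h: True, c: False}
  {h: True, c: True, y: False}
  {y: True, h: True, c: True}
  {y: True, c: False, h: False}
  {c: True, y: False, h: False}


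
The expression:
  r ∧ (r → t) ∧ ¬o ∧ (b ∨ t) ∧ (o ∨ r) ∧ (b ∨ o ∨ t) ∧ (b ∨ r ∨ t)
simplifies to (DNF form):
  r ∧ t ∧ ¬o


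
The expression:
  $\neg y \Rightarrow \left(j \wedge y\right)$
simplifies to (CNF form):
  $y$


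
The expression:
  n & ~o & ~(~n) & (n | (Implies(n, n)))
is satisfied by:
  {n: True, o: False}


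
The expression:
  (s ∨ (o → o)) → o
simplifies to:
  o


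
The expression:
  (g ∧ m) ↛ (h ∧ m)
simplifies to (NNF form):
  g ∧ m ∧ ¬h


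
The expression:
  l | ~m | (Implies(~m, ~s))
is always true.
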